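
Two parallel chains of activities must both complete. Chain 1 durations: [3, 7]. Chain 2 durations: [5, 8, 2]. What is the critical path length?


Path A total = 3 + 7 = 10
Path B total = 5 + 8 + 2 = 15
Critical path = longest path = max(10, 15) = 15

15


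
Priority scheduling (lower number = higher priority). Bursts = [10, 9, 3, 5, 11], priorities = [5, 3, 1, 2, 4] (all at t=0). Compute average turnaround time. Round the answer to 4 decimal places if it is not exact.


Sort by priority (ascending = highest first):
Order: [(1, 3), (2, 5), (3, 9), (4, 11), (5, 10)]
Completion times:
  Priority 1, burst=3, C=3
  Priority 2, burst=5, C=8
  Priority 3, burst=9, C=17
  Priority 4, burst=11, C=28
  Priority 5, burst=10, C=38
Average turnaround = 94/5 = 18.8

18.8


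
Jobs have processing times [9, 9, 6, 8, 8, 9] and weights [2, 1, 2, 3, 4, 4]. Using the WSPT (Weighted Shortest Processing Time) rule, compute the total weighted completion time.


Compute p/w ratios and sort ascending (WSPT): [(8, 4), (9, 4), (8, 3), (6, 2), (9, 2), (9, 1)]
Compute weighted completion times:
  Job (p=8,w=4): C=8, w*C=4*8=32
  Job (p=9,w=4): C=17, w*C=4*17=68
  Job (p=8,w=3): C=25, w*C=3*25=75
  Job (p=6,w=2): C=31, w*C=2*31=62
  Job (p=9,w=2): C=40, w*C=2*40=80
  Job (p=9,w=1): C=49, w*C=1*49=49
Total weighted completion time = 366

366


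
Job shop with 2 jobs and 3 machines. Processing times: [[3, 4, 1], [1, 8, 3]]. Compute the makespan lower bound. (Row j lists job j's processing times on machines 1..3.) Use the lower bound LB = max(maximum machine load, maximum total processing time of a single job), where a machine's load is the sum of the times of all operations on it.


Machine loads:
  Machine 1: 3 + 1 = 4
  Machine 2: 4 + 8 = 12
  Machine 3: 1 + 3 = 4
Max machine load = 12
Job totals:
  Job 1: 8
  Job 2: 12
Max job total = 12
Lower bound = max(12, 12) = 12

12


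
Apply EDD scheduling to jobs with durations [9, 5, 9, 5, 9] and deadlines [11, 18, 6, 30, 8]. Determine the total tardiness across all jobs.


Sort by due date (EDD order): [(9, 6), (9, 8), (9, 11), (5, 18), (5, 30)]
Compute completion times and tardiness:
  Job 1: p=9, d=6, C=9, tardiness=max(0,9-6)=3
  Job 2: p=9, d=8, C=18, tardiness=max(0,18-8)=10
  Job 3: p=9, d=11, C=27, tardiness=max(0,27-11)=16
  Job 4: p=5, d=18, C=32, tardiness=max(0,32-18)=14
  Job 5: p=5, d=30, C=37, tardiness=max(0,37-30)=7
Total tardiness = 50

50


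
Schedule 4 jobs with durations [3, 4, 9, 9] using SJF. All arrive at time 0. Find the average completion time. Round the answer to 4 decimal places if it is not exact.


SJF order (ascending): [3, 4, 9, 9]
Completion times:
  Job 1: burst=3, C=3
  Job 2: burst=4, C=7
  Job 3: burst=9, C=16
  Job 4: burst=9, C=25
Average completion = 51/4 = 12.75

12.75


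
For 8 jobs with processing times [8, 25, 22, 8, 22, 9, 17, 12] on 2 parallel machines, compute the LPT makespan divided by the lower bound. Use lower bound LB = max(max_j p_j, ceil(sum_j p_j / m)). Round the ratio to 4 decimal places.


LPT order: [25, 22, 22, 17, 12, 9, 8, 8]
Machine loads after assignment: [62, 61]
LPT makespan = 62
Lower bound = max(max_job, ceil(total/2)) = max(25, 62) = 62
Ratio = 62 / 62 = 1.0

1.0


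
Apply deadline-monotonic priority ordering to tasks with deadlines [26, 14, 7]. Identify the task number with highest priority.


Sort tasks by relative deadline (ascending):
  Task 3: deadline = 7
  Task 2: deadline = 14
  Task 1: deadline = 26
Priority order (highest first): [3, 2, 1]
Highest priority task = 3

3


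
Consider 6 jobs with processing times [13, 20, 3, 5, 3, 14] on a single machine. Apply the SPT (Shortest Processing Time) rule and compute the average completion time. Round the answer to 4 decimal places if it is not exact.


Sort jobs by processing time (SPT order): [3, 3, 5, 13, 14, 20]
Compute completion times sequentially:
  Job 1: processing = 3, completes at 3
  Job 2: processing = 3, completes at 6
  Job 3: processing = 5, completes at 11
  Job 4: processing = 13, completes at 24
  Job 5: processing = 14, completes at 38
  Job 6: processing = 20, completes at 58
Sum of completion times = 140
Average completion time = 140/6 = 23.3333

23.3333


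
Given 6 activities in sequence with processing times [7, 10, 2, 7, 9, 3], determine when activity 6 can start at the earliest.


Activity 6 starts after activities 1 through 5 complete.
Predecessor durations: [7, 10, 2, 7, 9]
ES = 7 + 10 + 2 + 7 + 9 = 35

35


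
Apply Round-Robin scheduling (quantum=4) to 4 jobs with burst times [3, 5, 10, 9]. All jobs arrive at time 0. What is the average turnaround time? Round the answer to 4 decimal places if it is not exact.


Time quantum = 4
Execution trace:
  J1 runs 3 units, time = 3
  J2 runs 4 units, time = 7
  J3 runs 4 units, time = 11
  J4 runs 4 units, time = 15
  J2 runs 1 units, time = 16
  J3 runs 4 units, time = 20
  J4 runs 4 units, time = 24
  J3 runs 2 units, time = 26
  J4 runs 1 units, time = 27
Finish times: [3, 16, 26, 27]
Average turnaround = 72/4 = 18.0

18.0


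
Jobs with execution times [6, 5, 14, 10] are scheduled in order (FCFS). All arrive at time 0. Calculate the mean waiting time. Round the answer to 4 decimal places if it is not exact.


FCFS order (as given): [6, 5, 14, 10]
Waiting times:
  Job 1: wait = 0
  Job 2: wait = 6
  Job 3: wait = 11
  Job 4: wait = 25
Sum of waiting times = 42
Average waiting time = 42/4 = 10.5

10.5


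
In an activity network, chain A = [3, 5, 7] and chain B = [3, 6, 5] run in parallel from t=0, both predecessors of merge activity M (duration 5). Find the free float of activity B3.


ES(B3) = sum of predecessors on chain B = 9
EF(B3) = ES + duration = 9 + 5 = 14
Successor of B3 is M. ES(M) = max(sum(A), sum(B)) = max(15, 14) = 15
Free float = ES(successor) - EF(current) = 15 - 14 = 1

1


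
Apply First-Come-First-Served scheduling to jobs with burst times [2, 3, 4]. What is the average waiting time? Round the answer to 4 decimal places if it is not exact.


FCFS order (as given): [2, 3, 4]
Waiting times:
  Job 1: wait = 0
  Job 2: wait = 2
  Job 3: wait = 5
Sum of waiting times = 7
Average waiting time = 7/3 = 2.3333

2.3333


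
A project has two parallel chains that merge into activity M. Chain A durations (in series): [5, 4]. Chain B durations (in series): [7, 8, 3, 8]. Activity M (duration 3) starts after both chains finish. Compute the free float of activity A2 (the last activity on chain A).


ES(A2) = sum of predecessors on chain A = 5
EF(A2) = ES + duration = 5 + 4 = 9
Successor of A2 is M. ES(M) = max(sum(A), sum(B)) = max(9, 26) = 26
Free float = ES(successor) - EF(current) = 26 - 9 = 17

17


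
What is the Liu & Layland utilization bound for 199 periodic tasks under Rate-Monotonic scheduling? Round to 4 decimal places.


Compute 2^(1/199) = 1.0034892249
Subtract 1: 1.0034892249 - 1 = 0.0034892249
Multiply by n: 199 * 0.0034892249 = 0.6943557551
Round to 4 dp: 0.6944

0.6944


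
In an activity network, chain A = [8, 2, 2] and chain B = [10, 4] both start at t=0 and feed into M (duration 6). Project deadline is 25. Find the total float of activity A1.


Forward pass: ES(A1) = sum of predecessors on chain A = 0
EF = ES + duration = 0 + 8 = 8
Backward pass: LF(M) = deadline = 25; LS(M) = 25 - 6 = 19
LF(A1) = LS(M) - sum(successors on chain A) = 19 - 4 = 15
LS = LF - duration = 15 - 8 = 7
Total float = LS - ES = 7 - 0 = 7

7


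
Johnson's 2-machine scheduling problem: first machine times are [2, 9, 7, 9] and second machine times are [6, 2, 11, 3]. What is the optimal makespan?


Apply Johnson's rule:
  Group 1 (a <= b): [(1, 2, 6), (3, 7, 11)]
  Group 2 (a > b): [(4, 9, 3), (2, 9, 2)]
Optimal job order: [1, 3, 4, 2]
Schedule:
  Job 1: M1 done at 2, M2 done at 8
  Job 3: M1 done at 9, M2 done at 20
  Job 4: M1 done at 18, M2 done at 23
  Job 2: M1 done at 27, M2 done at 29
Makespan = 29

29


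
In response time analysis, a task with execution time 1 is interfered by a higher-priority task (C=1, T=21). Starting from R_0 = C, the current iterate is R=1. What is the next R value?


R_next = C + ceil(R_prev / T_hp) * C_hp
ceil(1 / 21) = ceil(0.0476) = 1
Interference = 1 * 1 = 1
R_next = 1 + 1 = 2

2


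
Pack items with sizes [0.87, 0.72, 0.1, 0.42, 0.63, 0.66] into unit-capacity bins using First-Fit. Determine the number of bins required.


Place items sequentially using First-Fit:
  Item 0.87 -> new Bin 1
  Item 0.72 -> new Bin 2
  Item 0.1 -> Bin 1 (now 0.97)
  Item 0.42 -> new Bin 3
  Item 0.63 -> new Bin 4
  Item 0.66 -> new Bin 5
Total bins used = 5

5


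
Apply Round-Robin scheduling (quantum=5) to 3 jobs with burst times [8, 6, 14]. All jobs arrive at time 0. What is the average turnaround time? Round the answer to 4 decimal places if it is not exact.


Time quantum = 5
Execution trace:
  J1 runs 5 units, time = 5
  J2 runs 5 units, time = 10
  J3 runs 5 units, time = 15
  J1 runs 3 units, time = 18
  J2 runs 1 units, time = 19
  J3 runs 5 units, time = 24
  J3 runs 4 units, time = 28
Finish times: [18, 19, 28]
Average turnaround = 65/3 = 21.6667

21.6667


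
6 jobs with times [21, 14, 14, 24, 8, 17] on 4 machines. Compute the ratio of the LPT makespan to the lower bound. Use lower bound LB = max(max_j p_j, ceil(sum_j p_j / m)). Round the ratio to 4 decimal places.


LPT order: [24, 21, 17, 14, 14, 8]
Machine loads after assignment: [24, 21, 25, 28]
LPT makespan = 28
Lower bound = max(max_job, ceil(total/4)) = max(24, 25) = 25
Ratio = 28 / 25 = 1.12

1.12


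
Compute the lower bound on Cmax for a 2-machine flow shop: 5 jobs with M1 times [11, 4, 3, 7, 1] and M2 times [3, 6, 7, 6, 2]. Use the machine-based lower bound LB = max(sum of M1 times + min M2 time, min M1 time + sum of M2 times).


LB1 = sum(M1 times) + min(M2 times) = 26 + 2 = 28
LB2 = min(M1 times) + sum(M2 times) = 1 + 24 = 25
Lower bound = max(LB1, LB2) = max(28, 25) = 28

28


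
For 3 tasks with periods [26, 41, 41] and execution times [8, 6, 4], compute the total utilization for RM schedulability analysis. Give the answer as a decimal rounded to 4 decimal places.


Compute individual utilizations (exact fractions):
  Task 1: C/T = 8/26 = 4/13 (approx. 0.3077)
  Task 2: C/T = 6/41 (approx. 0.1463)
  Task 3: C/T = 4/41 (approx. 0.0976)
Total utilization U = 4/13 + 6/41 + 4/41 = 294/533
Rounded to 4 decimal places: U = 0.5516
RM (Liu & Layland) bound for 3 tasks = 0.779763; compare with U = 294/533 (approx. 0.551595)
U <= bound, so schedulable by RM sufficient condition.

0.5516


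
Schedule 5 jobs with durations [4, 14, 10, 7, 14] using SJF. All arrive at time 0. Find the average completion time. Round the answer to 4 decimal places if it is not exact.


SJF order (ascending): [4, 7, 10, 14, 14]
Completion times:
  Job 1: burst=4, C=4
  Job 2: burst=7, C=11
  Job 3: burst=10, C=21
  Job 4: burst=14, C=35
  Job 5: burst=14, C=49
Average completion = 120/5 = 24.0

24.0


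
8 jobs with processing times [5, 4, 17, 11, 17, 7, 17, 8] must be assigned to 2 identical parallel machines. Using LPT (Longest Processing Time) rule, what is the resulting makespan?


Sort jobs in decreasing order (LPT): [17, 17, 17, 11, 8, 7, 5, 4]
Assign each job to the least loaded machine:
  Machine 1: jobs [17, 17, 7, 4], load = 45
  Machine 2: jobs [17, 11, 8, 5], load = 41
Makespan = max load = 45

45


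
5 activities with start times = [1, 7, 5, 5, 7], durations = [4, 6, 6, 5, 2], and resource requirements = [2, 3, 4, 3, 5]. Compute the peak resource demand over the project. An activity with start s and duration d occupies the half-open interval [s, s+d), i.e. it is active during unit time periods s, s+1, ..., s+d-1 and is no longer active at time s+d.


Each activity i is active on [start_i, start_i + duration_i).
Compute total resource usage per time slot:
  t=0: active resources = [], total = 0
  t=1: active resources = [2], total = 2
  t=2: active resources = [2], total = 2
  t=3: active resources = [2], total = 2
  t=4: active resources = [2], total = 2
  t=5: active resources = [4, 3], total = 7
  t=6: active resources = [4, 3], total = 7
  t=7: active resources = [3, 4, 3, 5], total = 15
  t=8: active resources = [3, 4, 3, 5], total = 15
  t=9: active resources = [3, 4, 3], total = 10
  t=10: active resources = [3, 4], total = 7
  t=11: active resources = [3], total = 3
  t=12: active resources = [3], total = 3
Peak resource demand = 15

15


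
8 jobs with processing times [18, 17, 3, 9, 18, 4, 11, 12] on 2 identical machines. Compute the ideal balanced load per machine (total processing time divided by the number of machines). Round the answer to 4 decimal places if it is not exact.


Total processing time = 18 + 17 + 3 + 9 + 18 + 4 + 11 + 12 = 92
Number of machines = 2
Ideal balanced load = 92 / 2 = 46.0

46.0


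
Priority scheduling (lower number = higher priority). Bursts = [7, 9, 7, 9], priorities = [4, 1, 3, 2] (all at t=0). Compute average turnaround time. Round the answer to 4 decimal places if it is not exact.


Sort by priority (ascending = highest first):
Order: [(1, 9), (2, 9), (3, 7), (4, 7)]
Completion times:
  Priority 1, burst=9, C=9
  Priority 2, burst=9, C=18
  Priority 3, burst=7, C=25
  Priority 4, burst=7, C=32
Average turnaround = 84/4 = 21.0

21.0


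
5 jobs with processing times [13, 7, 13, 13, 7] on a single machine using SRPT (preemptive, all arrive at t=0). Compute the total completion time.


Since all jobs arrive at t=0, SRPT equals SPT ordering.
SPT order: [7, 7, 13, 13, 13]
Completion times:
  Job 1: p=7, C=7
  Job 2: p=7, C=14
  Job 3: p=13, C=27
  Job 4: p=13, C=40
  Job 5: p=13, C=53
Total completion time = 7 + 14 + 27 + 40 + 53 = 141

141


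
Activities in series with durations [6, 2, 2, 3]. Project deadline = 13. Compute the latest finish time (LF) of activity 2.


LF(activity 2) = deadline - sum of successor durations
Successors: activities 3 through 4 with durations [2, 3]
Sum of successor durations = 5
LF = 13 - 5 = 8

8


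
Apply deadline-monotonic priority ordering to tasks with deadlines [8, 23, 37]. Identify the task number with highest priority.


Sort tasks by relative deadline (ascending):
  Task 1: deadline = 8
  Task 2: deadline = 23
  Task 3: deadline = 37
Priority order (highest first): [1, 2, 3]
Highest priority task = 1

1


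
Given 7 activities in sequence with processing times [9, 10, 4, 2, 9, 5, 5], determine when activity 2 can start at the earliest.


Activity 2 starts after activities 1 through 1 complete.
Predecessor durations: [9]
ES = 9 = 9

9


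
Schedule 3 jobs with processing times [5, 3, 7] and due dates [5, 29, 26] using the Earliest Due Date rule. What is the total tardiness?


Sort by due date (EDD order): [(5, 5), (7, 26), (3, 29)]
Compute completion times and tardiness:
  Job 1: p=5, d=5, C=5, tardiness=max(0,5-5)=0
  Job 2: p=7, d=26, C=12, tardiness=max(0,12-26)=0
  Job 3: p=3, d=29, C=15, tardiness=max(0,15-29)=0
Total tardiness = 0

0


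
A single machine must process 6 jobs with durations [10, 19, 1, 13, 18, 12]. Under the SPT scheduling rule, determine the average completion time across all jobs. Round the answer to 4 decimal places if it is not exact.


Sort jobs by processing time (SPT order): [1, 10, 12, 13, 18, 19]
Compute completion times sequentially:
  Job 1: processing = 1, completes at 1
  Job 2: processing = 10, completes at 11
  Job 3: processing = 12, completes at 23
  Job 4: processing = 13, completes at 36
  Job 5: processing = 18, completes at 54
  Job 6: processing = 19, completes at 73
Sum of completion times = 198
Average completion time = 198/6 = 33.0

33.0


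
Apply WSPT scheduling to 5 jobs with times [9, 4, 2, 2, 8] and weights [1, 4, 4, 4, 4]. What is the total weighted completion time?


Compute p/w ratios and sort ascending (WSPT): [(2, 4), (2, 4), (4, 4), (8, 4), (9, 1)]
Compute weighted completion times:
  Job (p=2,w=4): C=2, w*C=4*2=8
  Job (p=2,w=4): C=4, w*C=4*4=16
  Job (p=4,w=4): C=8, w*C=4*8=32
  Job (p=8,w=4): C=16, w*C=4*16=64
  Job (p=9,w=1): C=25, w*C=1*25=25
Total weighted completion time = 145

145


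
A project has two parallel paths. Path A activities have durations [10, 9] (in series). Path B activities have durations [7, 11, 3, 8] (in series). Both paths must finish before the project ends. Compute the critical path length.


Path A total = 10 + 9 = 19
Path B total = 7 + 11 + 3 + 8 = 29
Critical path = longest path = max(19, 29) = 29

29


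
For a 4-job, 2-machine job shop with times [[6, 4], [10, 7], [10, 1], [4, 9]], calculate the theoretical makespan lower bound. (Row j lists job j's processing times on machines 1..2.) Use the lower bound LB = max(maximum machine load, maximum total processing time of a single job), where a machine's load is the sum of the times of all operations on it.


Machine loads:
  Machine 1: 6 + 10 + 10 + 4 = 30
  Machine 2: 4 + 7 + 1 + 9 = 21
Max machine load = 30
Job totals:
  Job 1: 10
  Job 2: 17
  Job 3: 11
  Job 4: 13
Max job total = 17
Lower bound = max(30, 17) = 30

30


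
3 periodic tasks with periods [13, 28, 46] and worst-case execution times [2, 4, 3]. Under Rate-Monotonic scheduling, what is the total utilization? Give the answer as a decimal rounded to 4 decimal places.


Compute individual utilizations (exact fractions):
  Task 1: C/T = 2/13 (approx. 0.1538)
  Task 2: C/T = 4/28 = 1/7 (approx. 0.1429)
  Task 3: C/T = 3/46 (approx. 0.0652)
Total utilization U = 2/13 + 1/7 + 3/46 = 1515/4186
Rounded to 4 decimal places: U = 0.3619
RM (Liu & Layland) bound for 3 tasks = 0.779763; compare with U = 1515/4186 (approx. 0.361921)
U <= bound, so schedulable by RM sufficient condition.

0.3619


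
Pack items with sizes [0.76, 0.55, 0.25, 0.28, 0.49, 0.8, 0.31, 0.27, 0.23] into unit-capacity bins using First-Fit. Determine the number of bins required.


Place items sequentially using First-Fit:
  Item 0.76 -> new Bin 1
  Item 0.55 -> new Bin 2
  Item 0.25 -> Bin 2 (now 0.8)
  Item 0.28 -> new Bin 3
  Item 0.49 -> Bin 3 (now 0.77)
  Item 0.8 -> new Bin 4
  Item 0.31 -> new Bin 5
  Item 0.27 -> Bin 5 (now 0.58)
  Item 0.23 -> Bin 1 (now 0.99)
Total bins used = 5

5


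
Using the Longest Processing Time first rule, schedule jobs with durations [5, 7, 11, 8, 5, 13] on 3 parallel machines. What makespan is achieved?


Sort jobs in decreasing order (LPT): [13, 11, 8, 7, 5, 5]
Assign each job to the least loaded machine:
  Machine 1: jobs [13, 5], load = 18
  Machine 2: jobs [11, 5], load = 16
  Machine 3: jobs [8, 7], load = 15
Makespan = max load = 18

18


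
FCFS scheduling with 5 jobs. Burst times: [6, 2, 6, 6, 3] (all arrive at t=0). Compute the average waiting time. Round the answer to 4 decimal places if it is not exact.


FCFS order (as given): [6, 2, 6, 6, 3]
Waiting times:
  Job 1: wait = 0
  Job 2: wait = 6
  Job 3: wait = 8
  Job 4: wait = 14
  Job 5: wait = 20
Sum of waiting times = 48
Average waiting time = 48/5 = 9.6

9.6


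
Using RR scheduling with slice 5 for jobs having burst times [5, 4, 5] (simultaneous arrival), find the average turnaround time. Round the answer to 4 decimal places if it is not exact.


Time quantum = 5
Execution trace:
  J1 runs 5 units, time = 5
  J2 runs 4 units, time = 9
  J3 runs 5 units, time = 14
Finish times: [5, 9, 14]
Average turnaround = 28/3 = 9.3333

9.3333


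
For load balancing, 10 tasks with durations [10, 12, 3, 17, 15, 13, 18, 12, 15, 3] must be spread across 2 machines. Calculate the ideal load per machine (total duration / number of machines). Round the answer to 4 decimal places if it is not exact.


Total processing time = 10 + 12 + 3 + 17 + 15 + 13 + 18 + 12 + 15 + 3 = 118
Number of machines = 2
Ideal balanced load = 118 / 2 = 59.0

59.0


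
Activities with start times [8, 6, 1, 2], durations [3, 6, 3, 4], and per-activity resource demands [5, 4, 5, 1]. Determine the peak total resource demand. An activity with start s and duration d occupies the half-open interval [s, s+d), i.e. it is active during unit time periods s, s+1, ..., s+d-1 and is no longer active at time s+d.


Each activity i is active on [start_i, start_i + duration_i).
Compute total resource usage per time slot:
  t=0: active resources = [], total = 0
  t=1: active resources = [5], total = 5
  t=2: active resources = [5, 1], total = 6
  t=3: active resources = [5, 1], total = 6
  t=4: active resources = [1], total = 1
  t=5: active resources = [1], total = 1
  t=6: active resources = [4], total = 4
  t=7: active resources = [4], total = 4
  t=8: active resources = [5, 4], total = 9
  t=9: active resources = [5, 4], total = 9
  t=10: active resources = [5, 4], total = 9
  t=11: active resources = [4], total = 4
Peak resource demand = 9

9


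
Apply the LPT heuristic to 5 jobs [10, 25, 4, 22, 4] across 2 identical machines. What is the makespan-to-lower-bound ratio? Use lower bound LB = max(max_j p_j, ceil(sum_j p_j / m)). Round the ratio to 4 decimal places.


LPT order: [25, 22, 10, 4, 4]
Machine loads after assignment: [33, 32]
LPT makespan = 33
Lower bound = max(max_job, ceil(total/2)) = max(25, 33) = 33
Ratio = 33 / 33 = 1.0

1.0


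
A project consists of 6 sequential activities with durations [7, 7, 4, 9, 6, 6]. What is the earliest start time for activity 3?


Activity 3 starts after activities 1 through 2 complete.
Predecessor durations: [7, 7]
ES = 7 + 7 = 14

14


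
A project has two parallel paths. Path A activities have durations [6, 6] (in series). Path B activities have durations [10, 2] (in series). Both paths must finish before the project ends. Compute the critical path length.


Path A total = 6 + 6 = 12
Path B total = 10 + 2 = 12
Critical path = longest path = max(12, 12) = 12

12


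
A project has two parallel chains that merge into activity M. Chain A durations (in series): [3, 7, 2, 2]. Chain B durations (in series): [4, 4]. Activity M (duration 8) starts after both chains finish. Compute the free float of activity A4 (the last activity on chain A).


ES(A4) = sum of predecessors on chain A = 12
EF(A4) = ES + duration = 12 + 2 = 14
Successor of A4 is M. ES(M) = max(sum(A), sum(B)) = max(14, 8) = 14
Free float = ES(successor) - EF(current) = 14 - 14 = 0

0


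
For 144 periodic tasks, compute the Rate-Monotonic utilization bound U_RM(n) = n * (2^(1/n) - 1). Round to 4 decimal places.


Compute 2^(1/144) = 1.0048251257
Subtract 1: 1.0048251257 - 1 = 0.0048251257
Multiply by n: 144 * 0.0048251257 = 0.6948181008
Round to 4 dp: 0.6948

0.6948


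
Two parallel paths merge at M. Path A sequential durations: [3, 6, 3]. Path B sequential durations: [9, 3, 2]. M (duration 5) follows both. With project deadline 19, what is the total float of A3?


Forward pass: ES(A3) = sum of predecessors on chain A = 9
EF = ES + duration = 9 + 3 = 12
Backward pass: LF(M) = deadline = 19; LS(M) = 19 - 5 = 14
LF(A3) = LS(M) - sum(successors on chain A) = 14 - 0 = 14
LS = LF - duration = 14 - 3 = 11
Total float = LS - ES = 11 - 9 = 2

2


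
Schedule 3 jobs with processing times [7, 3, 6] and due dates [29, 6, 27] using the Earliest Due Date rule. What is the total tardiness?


Sort by due date (EDD order): [(3, 6), (6, 27), (7, 29)]
Compute completion times and tardiness:
  Job 1: p=3, d=6, C=3, tardiness=max(0,3-6)=0
  Job 2: p=6, d=27, C=9, tardiness=max(0,9-27)=0
  Job 3: p=7, d=29, C=16, tardiness=max(0,16-29)=0
Total tardiness = 0

0


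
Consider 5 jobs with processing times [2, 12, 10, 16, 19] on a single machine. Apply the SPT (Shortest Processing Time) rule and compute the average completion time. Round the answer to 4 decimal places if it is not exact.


Sort jobs by processing time (SPT order): [2, 10, 12, 16, 19]
Compute completion times sequentially:
  Job 1: processing = 2, completes at 2
  Job 2: processing = 10, completes at 12
  Job 3: processing = 12, completes at 24
  Job 4: processing = 16, completes at 40
  Job 5: processing = 19, completes at 59
Sum of completion times = 137
Average completion time = 137/5 = 27.4

27.4


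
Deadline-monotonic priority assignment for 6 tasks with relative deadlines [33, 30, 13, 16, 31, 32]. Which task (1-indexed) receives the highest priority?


Sort tasks by relative deadline (ascending):
  Task 3: deadline = 13
  Task 4: deadline = 16
  Task 2: deadline = 30
  Task 5: deadline = 31
  Task 6: deadline = 32
  Task 1: deadline = 33
Priority order (highest first): [3, 4, 2, 5, 6, 1]
Highest priority task = 3

3


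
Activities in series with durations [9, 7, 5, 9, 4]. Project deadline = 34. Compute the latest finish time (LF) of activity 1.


LF(activity 1) = deadline - sum of successor durations
Successors: activities 2 through 5 with durations [7, 5, 9, 4]
Sum of successor durations = 25
LF = 34 - 25 = 9

9


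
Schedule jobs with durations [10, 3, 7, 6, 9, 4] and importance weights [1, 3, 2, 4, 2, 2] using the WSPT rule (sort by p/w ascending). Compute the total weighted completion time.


Compute p/w ratios and sort ascending (WSPT): [(3, 3), (6, 4), (4, 2), (7, 2), (9, 2), (10, 1)]
Compute weighted completion times:
  Job (p=3,w=3): C=3, w*C=3*3=9
  Job (p=6,w=4): C=9, w*C=4*9=36
  Job (p=4,w=2): C=13, w*C=2*13=26
  Job (p=7,w=2): C=20, w*C=2*20=40
  Job (p=9,w=2): C=29, w*C=2*29=58
  Job (p=10,w=1): C=39, w*C=1*39=39
Total weighted completion time = 208

208


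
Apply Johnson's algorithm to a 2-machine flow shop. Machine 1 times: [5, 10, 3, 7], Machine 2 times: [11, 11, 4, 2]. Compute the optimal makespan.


Apply Johnson's rule:
  Group 1 (a <= b): [(3, 3, 4), (1, 5, 11), (2, 10, 11)]
  Group 2 (a > b): [(4, 7, 2)]
Optimal job order: [3, 1, 2, 4]
Schedule:
  Job 3: M1 done at 3, M2 done at 7
  Job 1: M1 done at 8, M2 done at 19
  Job 2: M1 done at 18, M2 done at 30
  Job 4: M1 done at 25, M2 done at 32
Makespan = 32

32


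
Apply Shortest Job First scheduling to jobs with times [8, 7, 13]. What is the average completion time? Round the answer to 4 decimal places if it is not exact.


SJF order (ascending): [7, 8, 13]
Completion times:
  Job 1: burst=7, C=7
  Job 2: burst=8, C=15
  Job 3: burst=13, C=28
Average completion = 50/3 = 16.6667

16.6667


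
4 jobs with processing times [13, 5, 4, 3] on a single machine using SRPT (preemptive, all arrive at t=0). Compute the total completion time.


Since all jobs arrive at t=0, SRPT equals SPT ordering.
SPT order: [3, 4, 5, 13]
Completion times:
  Job 1: p=3, C=3
  Job 2: p=4, C=7
  Job 3: p=5, C=12
  Job 4: p=13, C=25
Total completion time = 3 + 7 + 12 + 25 = 47

47


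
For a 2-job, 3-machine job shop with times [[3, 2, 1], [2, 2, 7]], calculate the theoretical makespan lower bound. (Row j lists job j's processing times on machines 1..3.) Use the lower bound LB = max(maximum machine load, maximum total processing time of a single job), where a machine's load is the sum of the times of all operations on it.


Machine loads:
  Machine 1: 3 + 2 = 5
  Machine 2: 2 + 2 = 4
  Machine 3: 1 + 7 = 8
Max machine load = 8
Job totals:
  Job 1: 6
  Job 2: 11
Max job total = 11
Lower bound = max(8, 11) = 11

11


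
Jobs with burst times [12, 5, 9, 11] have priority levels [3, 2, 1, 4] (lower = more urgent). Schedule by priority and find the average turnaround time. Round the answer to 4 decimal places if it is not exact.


Sort by priority (ascending = highest first):
Order: [(1, 9), (2, 5), (3, 12), (4, 11)]
Completion times:
  Priority 1, burst=9, C=9
  Priority 2, burst=5, C=14
  Priority 3, burst=12, C=26
  Priority 4, burst=11, C=37
Average turnaround = 86/4 = 21.5

21.5


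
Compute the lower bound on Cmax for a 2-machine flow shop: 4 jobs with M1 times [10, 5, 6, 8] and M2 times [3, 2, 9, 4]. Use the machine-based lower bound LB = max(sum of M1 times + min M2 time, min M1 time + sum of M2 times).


LB1 = sum(M1 times) + min(M2 times) = 29 + 2 = 31
LB2 = min(M1 times) + sum(M2 times) = 5 + 18 = 23
Lower bound = max(LB1, LB2) = max(31, 23) = 31

31


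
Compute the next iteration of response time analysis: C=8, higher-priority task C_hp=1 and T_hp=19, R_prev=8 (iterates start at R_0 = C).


R_next = C + ceil(R_prev / T_hp) * C_hp
ceil(8 / 19) = ceil(0.4211) = 1
Interference = 1 * 1 = 1
R_next = 8 + 1 = 9

9


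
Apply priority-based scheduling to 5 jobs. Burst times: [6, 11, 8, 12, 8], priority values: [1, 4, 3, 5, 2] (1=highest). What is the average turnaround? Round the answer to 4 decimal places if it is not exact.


Sort by priority (ascending = highest first):
Order: [(1, 6), (2, 8), (3, 8), (4, 11), (5, 12)]
Completion times:
  Priority 1, burst=6, C=6
  Priority 2, burst=8, C=14
  Priority 3, burst=8, C=22
  Priority 4, burst=11, C=33
  Priority 5, burst=12, C=45
Average turnaround = 120/5 = 24.0

24.0


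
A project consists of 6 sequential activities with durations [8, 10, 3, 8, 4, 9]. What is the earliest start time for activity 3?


Activity 3 starts after activities 1 through 2 complete.
Predecessor durations: [8, 10]
ES = 8 + 10 = 18

18


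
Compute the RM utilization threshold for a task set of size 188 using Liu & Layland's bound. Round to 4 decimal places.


Compute 2^(1/188) = 1.0036937583
Subtract 1: 1.0036937583 - 1 = 0.0036937583
Multiply by n: 188 * 0.0036937583 = 0.6944265604
Round to 4 dp: 0.6944

0.6944


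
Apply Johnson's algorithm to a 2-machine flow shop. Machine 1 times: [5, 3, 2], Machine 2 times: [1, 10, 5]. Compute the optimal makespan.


Apply Johnson's rule:
  Group 1 (a <= b): [(3, 2, 5), (2, 3, 10)]
  Group 2 (a > b): [(1, 5, 1)]
Optimal job order: [3, 2, 1]
Schedule:
  Job 3: M1 done at 2, M2 done at 7
  Job 2: M1 done at 5, M2 done at 17
  Job 1: M1 done at 10, M2 done at 18
Makespan = 18

18


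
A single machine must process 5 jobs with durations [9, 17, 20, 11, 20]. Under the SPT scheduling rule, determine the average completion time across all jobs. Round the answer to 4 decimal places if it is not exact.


Sort jobs by processing time (SPT order): [9, 11, 17, 20, 20]
Compute completion times sequentially:
  Job 1: processing = 9, completes at 9
  Job 2: processing = 11, completes at 20
  Job 3: processing = 17, completes at 37
  Job 4: processing = 20, completes at 57
  Job 5: processing = 20, completes at 77
Sum of completion times = 200
Average completion time = 200/5 = 40.0

40.0


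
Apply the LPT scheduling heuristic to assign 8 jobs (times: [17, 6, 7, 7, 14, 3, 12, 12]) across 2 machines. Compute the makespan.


Sort jobs in decreasing order (LPT): [17, 14, 12, 12, 7, 7, 6, 3]
Assign each job to the least loaded machine:
  Machine 1: jobs [17, 12, 7, 3], load = 39
  Machine 2: jobs [14, 12, 7, 6], load = 39
Makespan = max load = 39

39


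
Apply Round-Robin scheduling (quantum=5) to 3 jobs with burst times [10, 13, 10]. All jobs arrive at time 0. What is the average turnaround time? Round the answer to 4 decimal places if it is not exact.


Time quantum = 5
Execution trace:
  J1 runs 5 units, time = 5
  J2 runs 5 units, time = 10
  J3 runs 5 units, time = 15
  J1 runs 5 units, time = 20
  J2 runs 5 units, time = 25
  J3 runs 5 units, time = 30
  J2 runs 3 units, time = 33
Finish times: [20, 33, 30]
Average turnaround = 83/3 = 27.6667

27.6667


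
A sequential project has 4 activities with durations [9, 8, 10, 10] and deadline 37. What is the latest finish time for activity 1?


LF(activity 1) = deadline - sum of successor durations
Successors: activities 2 through 4 with durations [8, 10, 10]
Sum of successor durations = 28
LF = 37 - 28 = 9

9


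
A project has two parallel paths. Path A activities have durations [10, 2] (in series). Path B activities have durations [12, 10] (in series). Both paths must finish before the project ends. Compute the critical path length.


Path A total = 10 + 2 = 12
Path B total = 12 + 10 = 22
Critical path = longest path = max(12, 22) = 22

22


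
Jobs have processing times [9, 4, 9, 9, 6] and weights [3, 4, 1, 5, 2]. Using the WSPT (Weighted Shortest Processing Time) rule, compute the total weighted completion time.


Compute p/w ratios and sort ascending (WSPT): [(4, 4), (9, 5), (9, 3), (6, 2), (9, 1)]
Compute weighted completion times:
  Job (p=4,w=4): C=4, w*C=4*4=16
  Job (p=9,w=5): C=13, w*C=5*13=65
  Job (p=9,w=3): C=22, w*C=3*22=66
  Job (p=6,w=2): C=28, w*C=2*28=56
  Job (p=9,w=1): C=37, w*C=1*37=37
Total weighted completion time = 240

240


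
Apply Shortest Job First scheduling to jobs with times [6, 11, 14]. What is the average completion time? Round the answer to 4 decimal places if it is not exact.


SJF order (ascending): [6, 11, 14]
Completion times:
  Job 1: burst=6, C=6
  Job 2: burst=11, C=17
  Job 3: burst=14, C=31
Average completion = 54/3 = 18.0

18.0


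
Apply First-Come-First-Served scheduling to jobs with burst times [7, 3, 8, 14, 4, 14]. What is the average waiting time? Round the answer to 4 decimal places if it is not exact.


FCFS order (as given): [7, 3, 8, 14, 4, 14]
Waiting times:
  Job 1: wait = 0
  Job 2: wait = 7
  Job 3: wait = 10
  Job 4: wait = 18
  Job 5: wait = 32
  Job 6: wait = 36
Sum of waiting times = 103
Average waiting time = 103/6 = 17.1667

17.1667


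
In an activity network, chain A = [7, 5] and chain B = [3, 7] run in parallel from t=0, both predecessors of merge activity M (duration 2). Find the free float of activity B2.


ES(B2) = sum of predecessors on chain B = 3
EF(B2) = ES + duration = 3 + 7 = 10
Successor of B2 is M. ES(M) = max(sum(A), sum(B)) = max(12, 10) = 12
Free float = ES(successor) - EF(current) = 12 - 10 = 2

2


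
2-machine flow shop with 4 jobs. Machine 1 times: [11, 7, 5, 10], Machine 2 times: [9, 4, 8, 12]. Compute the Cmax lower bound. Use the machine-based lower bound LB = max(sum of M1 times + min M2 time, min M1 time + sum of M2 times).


LB1 = sum(M1 times) + min(M2 times) = 33 + 4 = 37
LB2 = min(M1 times) + sum(M2 times) = 5 + 33 = 38
Lower bound = max(LB1, LB2) = max(37, 38) = 38

38


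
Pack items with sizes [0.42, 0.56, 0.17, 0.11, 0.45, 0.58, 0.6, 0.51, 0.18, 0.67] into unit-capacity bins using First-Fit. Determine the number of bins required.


Place items sequentially using First-Fit:
  Item 0.42 -> new Bin 1
  Item 0.56 -> Bin 1 (now 0.98)
  Item 0.17 -> new Bin 2
  Item 0.11 -> Bin 2 (now 0.28)
  Item 0.45 -> Bin 2 (now 0.73)
  Item 0.58 -> new Bin 3
  Item 0.6 -> new Bin 4
  Item 0.51 -> new Bin 5
  Item 0.18 -> Bin 2 (now 0.91)
  Item 0.67 -> new Bin 6
Total bins used = 6

6


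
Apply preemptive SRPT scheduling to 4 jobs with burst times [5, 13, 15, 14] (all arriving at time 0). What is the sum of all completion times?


Since all jobs arrive at t=0, SRPT equals SPT ordering.
SPT order: [5, 13, 14, 15]
Completion times:
  Job 1: p=5, C=5
  Job 2: p=13, C=18
  Job 3: p=14, C=32
  Job 4: p=15, C=47
Total completion time = 5 + 18 + 32 + 47 = 102

102


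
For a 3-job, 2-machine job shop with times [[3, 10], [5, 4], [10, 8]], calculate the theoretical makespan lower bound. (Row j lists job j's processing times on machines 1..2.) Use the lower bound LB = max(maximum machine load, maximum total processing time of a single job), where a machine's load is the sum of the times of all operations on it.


Machine loads:
  Machine 1: 3 + 5 + 10 = 18
  Machine 2: 10 + 4 + 8 = 22
Max machine load = 22
Job totals:
  Job 1: 13
  Job 2: 9
  Job 3: 18
Max job total = 18
Lower bound = max(22, 18) = 22

22


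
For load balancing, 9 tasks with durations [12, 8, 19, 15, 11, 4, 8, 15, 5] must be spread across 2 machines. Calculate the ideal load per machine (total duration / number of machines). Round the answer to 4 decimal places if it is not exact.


Total processing time = 12 + 8 + 19 + 15 + 11 + 4 + 8 + 15 + 5 = 97
Number of machines = 2
Ideal balanced load = 97 / 2 = 48.5

48.5


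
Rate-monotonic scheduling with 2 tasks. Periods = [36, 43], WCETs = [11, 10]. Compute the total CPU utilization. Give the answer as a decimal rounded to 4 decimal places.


Compute individual utilizations (exact fractions):
  Task 1: C/T = 11/36 (approx. 0.3056)
  Task 2: C/T = 10/43 (approx. 0.2326)
Total utilization U = 11/36 + 10/43 = 833/1548
Rounded to 4 decimal places: U = 0.5381
RM (Liu & Layland) bound for 2 tasks = 0.828427; compare with U = 833/1548 (approx. 0.538114)
U <= bound, so schedulable by RM sufficient condition.

0.5381


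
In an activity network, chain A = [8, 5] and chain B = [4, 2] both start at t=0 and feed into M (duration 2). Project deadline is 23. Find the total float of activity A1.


Forward pass: ES(A1) = sum of predecessors on chain A = 0
EF = ES + duration = 0 + 8 = 8
Backward pass: LF(M) = deadline = 23; LS(M) = 23 - 2 = 21
LF(A1) = LS(M) - sum(successors on chain A) = 21 - 5 = 16
LS = LF - duration = 16 - 8 = 8
Total float = LS - ES = 8 - 0 = 8

8


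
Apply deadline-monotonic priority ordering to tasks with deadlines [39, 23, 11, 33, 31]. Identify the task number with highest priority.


Sort tasks by relative deadline (ascending):
  Task 3: deadline = 11
  Task 2: deadline = 23
  Task 5: deadline = 31
  Task 4: deadline = 33
  Task 1: deadline = 39
Priority order (highest first): [3, 2, 5, 4, 1]
Highest priority task = 3

3


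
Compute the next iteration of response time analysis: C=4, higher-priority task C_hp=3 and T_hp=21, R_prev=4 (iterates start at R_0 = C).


R_next = C + ceil(R_prev / T_hp) * C_hp
ceil(4 / 21) = ceil(0.1905) = 1
Interference = 1 * 3 = 3
R_next = 4 + 3 = 7

7


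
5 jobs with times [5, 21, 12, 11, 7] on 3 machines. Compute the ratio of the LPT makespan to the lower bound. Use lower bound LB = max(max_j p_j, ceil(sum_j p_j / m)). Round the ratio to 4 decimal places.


LPT order: [21, 12, 11, 7, 5]
Machine loads after assignment: [21, 17, 18]
LPT makespan = 21
Lower bound = max(max_job, ceil(total/3)) = max(21, 19) = 21
Ratio = 21 / 21 = 1.0

1.0


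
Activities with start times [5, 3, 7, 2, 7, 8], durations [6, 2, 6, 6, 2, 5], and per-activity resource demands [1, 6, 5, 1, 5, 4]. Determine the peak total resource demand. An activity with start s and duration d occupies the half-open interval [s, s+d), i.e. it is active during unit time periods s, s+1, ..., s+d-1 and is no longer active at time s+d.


Each activity i is active on [start_i, start_i + duration_i).
Compute total resource usage per time slot:
  t=0: active resources = [], total = 0
  t=1: active resources = [], total = 0
  t=2: active resources = [1], total = 1
  t=3: active resources = [6, 1], total = 7
  t=4: active resources = [6, 1], total = 7
  t=5: active resources = [1, 1], total = 2
  t=6: active resources = [1, 1], total = 2
  t=7: active resources = [1, 5, 1, 5], total = 12
  t=8: active resources = [1, 5, 5, 4], total = 15
  t=9: active resources = [1, 5, 4], total = 10
  t=10: active resources = [1, 5, 4], total = 10
  t=11: active resources = [5, 4], total = 9
  t=12: active resources = [5, 4], total = 9
Peak resource demand = 15

15


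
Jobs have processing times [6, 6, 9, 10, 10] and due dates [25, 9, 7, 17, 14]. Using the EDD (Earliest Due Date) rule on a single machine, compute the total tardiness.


Sort by due date (EDD order): [(9, 7), (6, 9), (10, 14), (10, 17), (6, 25)]
Compute completion times and tardiness:
  Job 1: p=9, d=7, C=9, tardiness=max(0,9-7)=2
  Job 2: p=6, d=9, C=15, tardiness=max(0,15-9)=6
  Job 3: p=10, d=14, C=25, tardiness=max(0,25-14)=11
  Job 4: p=10, d=17, C=35, tardiness=max(0,35-17)=18
  Job 5: p=6, d=25, C=41, tardiness=max(0,41-25)=16
Total tardiness = 53

53


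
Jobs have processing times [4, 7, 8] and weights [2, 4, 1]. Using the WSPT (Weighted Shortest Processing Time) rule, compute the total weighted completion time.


Compute p/w ratios and sort ascending (WSPT): [(7, 4), (4, 2), (8, 1)]
Compute weighted completion times:
  Job (p=7,w=4): C=7, w*C=4*7=28
  Job (p=4,w=2): C=11, w*C=2*11=22
  Job (p=8,w=1): C=19, w*C=1*19=19
Total weighted completion time = 69

69


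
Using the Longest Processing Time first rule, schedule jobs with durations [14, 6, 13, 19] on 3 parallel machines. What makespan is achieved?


Sort jobs in decreasing order (LPT): [19, 14, 13, 6]
Assign each job to the least loaded machine:
  Machine 1: jobs [19], load = 19
  Machine 2: jobs [14], load = 14
  Machine 3: jobs [13, 6], load = 19
Makespan = max load = 19

19
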